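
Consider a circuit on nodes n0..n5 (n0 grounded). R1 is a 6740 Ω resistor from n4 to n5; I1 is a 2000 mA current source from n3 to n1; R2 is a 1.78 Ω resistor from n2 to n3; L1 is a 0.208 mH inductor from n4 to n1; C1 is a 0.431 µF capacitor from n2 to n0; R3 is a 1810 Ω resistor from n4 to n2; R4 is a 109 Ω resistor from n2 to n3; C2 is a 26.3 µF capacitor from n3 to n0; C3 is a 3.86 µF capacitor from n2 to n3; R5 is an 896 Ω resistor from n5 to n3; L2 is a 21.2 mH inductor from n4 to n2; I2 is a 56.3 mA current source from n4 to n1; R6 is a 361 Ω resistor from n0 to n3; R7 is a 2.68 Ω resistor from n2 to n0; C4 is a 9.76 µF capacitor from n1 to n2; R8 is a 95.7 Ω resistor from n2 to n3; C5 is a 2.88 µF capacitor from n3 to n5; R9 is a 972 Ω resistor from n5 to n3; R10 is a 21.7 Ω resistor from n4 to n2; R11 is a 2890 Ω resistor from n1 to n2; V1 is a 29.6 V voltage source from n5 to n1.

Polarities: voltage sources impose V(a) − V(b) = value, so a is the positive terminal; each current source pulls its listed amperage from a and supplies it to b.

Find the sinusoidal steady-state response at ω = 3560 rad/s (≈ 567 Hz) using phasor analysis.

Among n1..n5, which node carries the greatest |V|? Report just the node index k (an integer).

5

Apply KCL at each of the 5 non-ground nodes and solve the resulting linear system.
Node n1: branches {I1, L1, I2, C4, R11, V1} → V_1 = 25.96-22.29j
Node n2: branches {R2, C1, R3, R4, C3, L2, R7, C4, R8, R10, R11} → V_2 = 0.4657+0.4889j
Node n3: branches {I1, R2, R4, C2, C3, R5, R6, R8, C5, R9} → V_3 = -2.009+1.789j
Node n4: branches {R1, L1, R3, L2, I2, R10} → V_4 = 24.91-22.94j
Node n5: branches {R1, R5, C5, R9, V1} → V_5 = 55.56-22.29j
Source currents: i(V1)=-0.3749-0.5387j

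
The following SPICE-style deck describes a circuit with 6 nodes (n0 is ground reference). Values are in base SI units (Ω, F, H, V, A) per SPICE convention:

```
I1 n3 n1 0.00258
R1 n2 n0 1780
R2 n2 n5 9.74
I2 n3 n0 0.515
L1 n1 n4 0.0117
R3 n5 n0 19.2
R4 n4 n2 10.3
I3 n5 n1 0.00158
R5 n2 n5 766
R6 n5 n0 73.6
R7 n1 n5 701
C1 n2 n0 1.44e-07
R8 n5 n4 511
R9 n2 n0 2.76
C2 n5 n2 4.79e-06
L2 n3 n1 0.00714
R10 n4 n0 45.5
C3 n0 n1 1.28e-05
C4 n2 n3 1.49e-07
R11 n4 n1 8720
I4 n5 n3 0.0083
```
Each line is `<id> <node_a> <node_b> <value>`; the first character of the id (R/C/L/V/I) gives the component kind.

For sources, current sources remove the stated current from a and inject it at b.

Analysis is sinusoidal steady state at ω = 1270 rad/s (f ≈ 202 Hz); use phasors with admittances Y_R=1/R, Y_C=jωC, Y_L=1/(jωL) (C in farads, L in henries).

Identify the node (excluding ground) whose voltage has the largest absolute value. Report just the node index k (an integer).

3

Element admittances at ω=1270 rad/s:
  I1: injects 0.00258 A into n1 (from n3)
  Y(R1) = 0.0005618+0.000j S between n2,n0
  Y(R2) = 0.1027+0.000j S between n2,n5
  I2: injects 0.515 A into n0 (from n3)
  Y(L1) = 0.000-0.06730j S between n1,n4
  Y(R3) = 0.05208+0.000j S between n5,n0
  Y(R4) = 0.09709+0.000j S between n4,n2
  I3: injects 0.00158 A into n1 (from n5)
  Y(R5) = 0.001305+0.000j S between n2,n5
  Y(R6) = 0.01359+0.000j S between n5,n0
  Y(R7) = 0.001427+0.000j S between n1,n5
  Y(C1) = 0.000+0.0001829j S between n2,n0
  Y(R8) = 0.001957+0.000j S between n5,n4
  Y(R9) = 0.3623+0.000j S between n2,n0
  Y(C2) = 0.000+0.006083j S between n5,n2
  Y(L2) = 0.000-0.1103j S between n3,n1
  Y(R10) = 0.02198+0.000j S between n4,n0
  Y(C3) = 0.000+0.01626j S between n0,n1
  Y(C4) = 0.000+0.0001892j S between n2,n3
  Y(R11) = 0.0001147+0.000j S between n4,n1
  I4: injects 0.0083 A into n3 (from n5)
Assemble and solve the 5×5 MNA system:
  V(n1)=-8.385-7.820j  V(n2)=-1.227+0.2697j  V(n3)=-8.397-12.46j  V(n4)=-6.156+1.449j  V(n5)=-0.9388+0.1039j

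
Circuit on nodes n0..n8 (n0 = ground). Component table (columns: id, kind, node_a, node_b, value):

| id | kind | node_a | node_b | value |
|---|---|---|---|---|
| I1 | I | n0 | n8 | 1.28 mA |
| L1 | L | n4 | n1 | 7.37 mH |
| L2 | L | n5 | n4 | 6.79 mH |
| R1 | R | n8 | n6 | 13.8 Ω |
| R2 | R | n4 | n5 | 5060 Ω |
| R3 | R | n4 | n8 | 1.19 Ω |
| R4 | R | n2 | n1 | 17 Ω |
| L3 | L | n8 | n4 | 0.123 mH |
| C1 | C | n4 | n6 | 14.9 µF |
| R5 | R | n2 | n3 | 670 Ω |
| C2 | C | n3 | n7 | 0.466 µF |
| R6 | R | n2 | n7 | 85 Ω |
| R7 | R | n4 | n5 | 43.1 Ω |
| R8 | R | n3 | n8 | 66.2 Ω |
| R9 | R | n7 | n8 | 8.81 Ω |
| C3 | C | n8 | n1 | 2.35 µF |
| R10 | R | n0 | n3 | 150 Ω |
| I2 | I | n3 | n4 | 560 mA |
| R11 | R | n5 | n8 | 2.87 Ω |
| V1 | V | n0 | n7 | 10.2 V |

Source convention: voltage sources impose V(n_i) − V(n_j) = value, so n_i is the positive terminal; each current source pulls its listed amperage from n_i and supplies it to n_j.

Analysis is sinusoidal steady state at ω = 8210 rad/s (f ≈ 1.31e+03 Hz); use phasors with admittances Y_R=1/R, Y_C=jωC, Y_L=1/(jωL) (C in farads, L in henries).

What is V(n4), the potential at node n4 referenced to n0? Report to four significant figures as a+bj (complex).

-7.911+0.7031j V

MNA unknowns: 8 node voltages V₁..V_8 plus 1 source current (V1)
I1: z[0]−=0.00128, z[8]+=0.00128
L1: Y=0.000-0.01653j on G[4,1]
L2: Y=0.000-0.01794j on G[5,4]
R1: Y=0.07246+0.000j on G[8,6]
R2: Y=0.0001976+0.000j on G[4,5]
R3: Y=0.8403+0.000j on G[4,8]
R4: Y=0.05882+0.000j on G[2,1]
L3: Y=0.000-0.9903j on G[8,4]
C1: Y=0.000+0.1223j on G[4,6]
R5: Y=0.001493+0.000j on G[2,3]
C2: Y=0.000+0.003826j on G[3,7]
R6: Y=0.01176+0.000j on G[2,7]
R7: Y=0.02320+0.000j on G[4,5]
R8: Y=0.01511+0.000j on G[3,8]
R9: Y=0.1135+0.000j on G[7,8]
C3: Y=0.000+0.01929j on G[8,1]
R10: Y=0.006667+0.000j on G[0,3]
I2: z[3]−=0.56, z[4]+=0.56
R11: Y=0.3484+0.000j on G[5,8]
V1: row V0−V7=10.2, i_V1 at 0,7
solve → V1=-11.72+0.9119j, V2=-11.84+0.8161j, V3=-29.56+3.473j, V4=-7.911+0.7031j, V5=-8.133+0.3746j, V6=-8.126+0.7265j, V7=-10.20+0.000j, V8=-8.165+0.3640j
aux → i_V1=-0.1984+0.02315j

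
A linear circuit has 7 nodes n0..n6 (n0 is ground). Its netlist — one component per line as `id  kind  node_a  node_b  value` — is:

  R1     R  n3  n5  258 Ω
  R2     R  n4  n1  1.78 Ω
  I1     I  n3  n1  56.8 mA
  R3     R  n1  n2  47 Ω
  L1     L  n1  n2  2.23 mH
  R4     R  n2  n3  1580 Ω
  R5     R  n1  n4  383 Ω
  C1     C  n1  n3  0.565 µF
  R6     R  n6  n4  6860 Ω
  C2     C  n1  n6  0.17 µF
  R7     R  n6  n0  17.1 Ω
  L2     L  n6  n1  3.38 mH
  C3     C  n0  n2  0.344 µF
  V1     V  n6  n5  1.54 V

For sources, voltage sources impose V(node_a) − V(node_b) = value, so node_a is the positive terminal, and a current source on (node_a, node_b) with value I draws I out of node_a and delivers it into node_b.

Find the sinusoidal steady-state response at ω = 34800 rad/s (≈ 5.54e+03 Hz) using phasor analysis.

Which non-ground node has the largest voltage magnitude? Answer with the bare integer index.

3

MNA unknowns: 6 node voltages V₁..V_6 plus 1 source current (V1)
R1: Y=0.003876+0.000j on G[3,5]
R2: Y=0.5618+0.000j on G[4,1]
I1: z[3]−=0.0568, z[1]+=0.0568
R3: Y=0.02128+0.000j on G[1,2]
L1: Y=0.000-0.01289j on G[1,2]
R4: Y=0.0006329+0.000j on G[2,3]
R5: Y=0.002611+0.000j on G[1,4]
C1: Y=0.000+0.01966j on G[1,3]
R6: Y=0.0001458+0.000j on G[6,4]
C2: Y=0.000+0.005916j on G[1,6]
R7: Y=0.05848+0.000j on G[6,0]
L2: Y=0.000-0.008502j on G[6,1]
C3: Y=0.000+0.01197j on G[0,2]
V1: row V6−V5=1.54, i_V1 at 6,5
solve → V1=-0.6183-0.4278j, V2=-0.8850-0.01578j, V3=-1.163+2.527j, V4=-0.6181-0.4277j, V5=-1.543+0.1812j, V6=-0.003231+0.1812j
aux → i_V1=-0.001475-0.009093j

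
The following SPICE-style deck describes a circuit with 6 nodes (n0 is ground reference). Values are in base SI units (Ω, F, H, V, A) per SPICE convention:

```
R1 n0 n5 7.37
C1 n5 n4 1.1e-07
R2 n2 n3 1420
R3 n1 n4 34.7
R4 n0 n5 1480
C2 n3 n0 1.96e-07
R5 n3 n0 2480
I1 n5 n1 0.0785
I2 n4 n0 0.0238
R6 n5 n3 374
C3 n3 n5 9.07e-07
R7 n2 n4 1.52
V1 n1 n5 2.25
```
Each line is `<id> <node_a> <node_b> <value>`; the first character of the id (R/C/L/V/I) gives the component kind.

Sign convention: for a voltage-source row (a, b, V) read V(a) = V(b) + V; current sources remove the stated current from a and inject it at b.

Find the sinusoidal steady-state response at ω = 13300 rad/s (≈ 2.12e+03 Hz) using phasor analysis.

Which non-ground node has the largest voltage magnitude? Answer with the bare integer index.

1

Element admittances at ω=13300 rad/s:
  Y(R1) = 0.1357+0.000j S between n0,n5
  Y(C1) = 0.000+0.001463j S between n5,n4
  Y(R2) = 0.0007042+0.000j S between n2,n3
  Y(R3) = 0.02882+0.000j S between n1,n4
  Y(R4) = 0.0006757+0.000j S between n0,n5
  Y(C2) = 0.000+0.002607j S between n3,n0
  Y(R5) = 0.0004032+0.000j S between n3,n0
  I1: injects 0.0785 A into n1 (from n5)
  I2: injects 0.0238 A into n0 (from n4)
  Y(R6) = 0.002674+0.000j S between n5,n3
  Y(C3) = 0.000+0.01206j S between n3,n5
  Y(R7) = 0.6579+0.000j S between n2,n4
  V1: constraint V(n1)−V(n5) = 2.25
Assemble and solve the 6×6 MNA system:
  V(n1)=2.075+0.002693j  V(n2)=1.211-0.06751j  V(n3)=-0.1319-0.05798j  V(n4)=1.213-0.06752j  V(n5)=-0.1753+0.002693j
  i(V1)=0.05365-0.002024j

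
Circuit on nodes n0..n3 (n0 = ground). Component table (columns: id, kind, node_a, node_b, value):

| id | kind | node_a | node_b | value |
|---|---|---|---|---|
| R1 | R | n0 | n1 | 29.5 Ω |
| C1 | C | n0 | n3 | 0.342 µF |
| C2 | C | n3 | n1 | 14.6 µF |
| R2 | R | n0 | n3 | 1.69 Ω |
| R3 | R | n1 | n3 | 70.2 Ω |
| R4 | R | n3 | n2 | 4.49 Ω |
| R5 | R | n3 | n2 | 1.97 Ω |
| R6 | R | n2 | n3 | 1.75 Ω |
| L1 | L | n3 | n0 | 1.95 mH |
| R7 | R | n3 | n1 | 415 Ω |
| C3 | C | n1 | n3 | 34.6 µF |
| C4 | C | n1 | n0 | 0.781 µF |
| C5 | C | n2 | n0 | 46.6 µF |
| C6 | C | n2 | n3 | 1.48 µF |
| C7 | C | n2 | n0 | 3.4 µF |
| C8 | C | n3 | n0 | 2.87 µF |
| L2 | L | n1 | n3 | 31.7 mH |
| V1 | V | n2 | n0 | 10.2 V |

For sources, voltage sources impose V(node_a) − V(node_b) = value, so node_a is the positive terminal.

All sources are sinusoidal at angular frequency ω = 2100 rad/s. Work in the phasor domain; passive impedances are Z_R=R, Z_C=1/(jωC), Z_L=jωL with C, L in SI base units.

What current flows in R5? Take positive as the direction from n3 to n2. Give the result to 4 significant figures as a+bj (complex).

-1.717+0.4111j A

Element admittances at ω=2100 rad/s:
  Y(R1) = 0.03390+0.000j S between n0,n1
  Y(C1) = 0.000+0.0007182j S between n0,n3
  Y(C2) = 0.000+0.03066j S between n3,n1
  Y(R2) = 0.5917+0.000j S between n0,n3
  Y(R3) = 0.01425+0.000j S between n1,n3
  Y(R4) = 0.2227+0.000j S between n3,n2
  Y(R5) = 0.5076+0.000j S between n3,n2
  Y(R6) = 0.5714+0.000j S between n2,n3
  Y(L1) = 0.000-0.2442j S between n3,n0
  Y(R7) = 0.002410+0.000j S between n3,n1
  Y(C3) = 0.000+0.07266j S between n1,n3
  Y(C4) = 0.000+0.001640j S between n1,n0
  Y(C5) = 0.000+0.09786j S between n2,n0
  Y(C6) = 0.000+0.003108j S between n2,n3
  Y(C7) = 0.000+0.007140j S between n2,n0
  Y(C8) = 0.000+0.006027j S between n3,n0
  Y(L2) = 0.000-0.01502j S between n1,n3
  V1: constraint V(n2)−V(n0) = 10.2
Assemble and solve the 4×4 MNA system:
  V(n1)=5.400+2.568j  V(n2)=10.20+0.000j  V(n3)=6.818+0.8099j
  i(V1)=-4.405-0.02722j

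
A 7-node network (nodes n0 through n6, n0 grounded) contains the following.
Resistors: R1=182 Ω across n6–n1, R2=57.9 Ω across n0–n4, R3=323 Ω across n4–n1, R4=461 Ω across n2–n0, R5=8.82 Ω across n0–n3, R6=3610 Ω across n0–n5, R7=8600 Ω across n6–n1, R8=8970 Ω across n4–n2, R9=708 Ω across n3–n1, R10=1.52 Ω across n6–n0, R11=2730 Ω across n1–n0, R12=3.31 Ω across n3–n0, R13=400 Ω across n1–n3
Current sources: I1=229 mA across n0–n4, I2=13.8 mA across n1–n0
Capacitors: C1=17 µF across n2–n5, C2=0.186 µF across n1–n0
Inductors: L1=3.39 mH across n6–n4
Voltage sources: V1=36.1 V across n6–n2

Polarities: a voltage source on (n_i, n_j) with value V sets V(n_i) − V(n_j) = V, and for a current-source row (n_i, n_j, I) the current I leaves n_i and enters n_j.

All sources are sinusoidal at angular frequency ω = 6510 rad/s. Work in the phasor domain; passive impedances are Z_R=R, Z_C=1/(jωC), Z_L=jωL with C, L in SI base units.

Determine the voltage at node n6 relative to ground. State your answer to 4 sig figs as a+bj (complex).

0.4082-0.1070j V

Apply KCL at each of the 6 non-ground nodes and solve the resulting linear system.
Node n1: branches {R1, R3, R7, R9, R11, I2, R13, C2} → V_1 = -0.3007+0.9113j
Node n2: branches {R4, R8, C1, V1} → V_2 = -35.69-0.1070j
Node n3: branches {R5, R9, R12, R13} → V_3 = -0.002805+0.008501j
Node n4: branches {R2, R3, I1, R8, L1} → V_4 = 2.103+3.888j
Node n5: branches {R6, C1} → V_5 = -35.69-0.1963j
Node n6: branches {R1, R7, R10, L1, V1} → V_6 = 0.4082-0.1070j
Source currents: i(V1)=-0.09152-0.0007317j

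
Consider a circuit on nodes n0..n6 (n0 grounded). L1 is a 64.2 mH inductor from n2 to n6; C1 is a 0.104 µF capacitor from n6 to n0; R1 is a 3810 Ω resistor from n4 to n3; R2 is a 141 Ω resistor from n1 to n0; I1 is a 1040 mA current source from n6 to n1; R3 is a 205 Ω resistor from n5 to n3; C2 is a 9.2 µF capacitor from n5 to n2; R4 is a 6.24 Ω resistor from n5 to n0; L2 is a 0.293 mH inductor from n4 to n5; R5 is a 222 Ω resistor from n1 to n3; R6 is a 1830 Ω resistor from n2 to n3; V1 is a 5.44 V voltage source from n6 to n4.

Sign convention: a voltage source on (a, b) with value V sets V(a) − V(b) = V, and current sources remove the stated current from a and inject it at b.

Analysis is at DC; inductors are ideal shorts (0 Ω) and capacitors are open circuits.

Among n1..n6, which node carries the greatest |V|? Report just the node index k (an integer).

1

Element admittances at DC:
  L1: short n2↔n6 (DC inductor)
  Y(C1) = 0.000 S between n6,n0
  Y(R1) = 0.0002625 S between n4,n3
  Y(R2) = 0.007092 S between n1,n0
  I1: injects 1.04 A into n1 (from n6)
  Y(R3) = 0.004878 S between n5,n3
  Y(C2) = 0.000 S between n5,n2
  Y(R4) = 0.1603 S between n5,n0
  L2: short n4↔n5 (DC inductor)
  Y(R5) = 0.004505 S between n1,n3
  Y(R6) = 0.0005464 S between n2,n3
  V1: constraint V(n6)−V(n4) = 5.44
Assemble and solve the 9×9 MNA system:
  V(n1)=107.2  V(n2)=0.6974  V(n3)=45.01  V(n4)=-4.743  V(n5)=-4.743  V(n6)=0.6974
  i(L1)=0.02421  i(L2)=-1.003  i(V1)=-1.016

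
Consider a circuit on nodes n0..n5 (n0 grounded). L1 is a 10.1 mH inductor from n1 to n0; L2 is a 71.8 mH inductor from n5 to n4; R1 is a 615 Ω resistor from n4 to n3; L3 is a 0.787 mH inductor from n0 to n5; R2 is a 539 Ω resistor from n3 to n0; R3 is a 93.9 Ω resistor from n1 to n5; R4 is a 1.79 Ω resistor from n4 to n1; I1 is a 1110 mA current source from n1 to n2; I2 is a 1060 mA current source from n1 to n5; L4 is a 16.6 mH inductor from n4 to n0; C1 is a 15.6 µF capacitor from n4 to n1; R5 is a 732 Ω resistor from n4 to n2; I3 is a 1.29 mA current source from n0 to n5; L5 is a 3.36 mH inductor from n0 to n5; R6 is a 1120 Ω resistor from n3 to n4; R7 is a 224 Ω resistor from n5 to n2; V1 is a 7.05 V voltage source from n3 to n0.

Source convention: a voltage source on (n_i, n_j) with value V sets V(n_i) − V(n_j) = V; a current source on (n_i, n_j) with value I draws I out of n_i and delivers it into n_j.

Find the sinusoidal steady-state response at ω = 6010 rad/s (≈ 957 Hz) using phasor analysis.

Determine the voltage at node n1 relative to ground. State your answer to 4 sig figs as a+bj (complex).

-27.80-50.58j V

Apply KCL at each of the 5 non-ground nodes and solve the resulting linear system.
Node n1: branches {L1, R3, R4, I1, I2, C1} → V_1 = -27.80-50.58j
Node n2: branches {I1, R5, R7} → V_2 = 186.0-7.780j
Node n3: branches {R1, R2, R6, V1} → V_3 = 7.050+0.000j
Node n4: branches {L2, R1, R4, L4, C1, R5, R6} → V_4 = -26.07-51.11j
Node n5: branches {L2, L3, R3, I2, I3, L5, R7} → V_5 = 2.263+5.481j
Source currents: i(V1)=-0.09650-0.1288j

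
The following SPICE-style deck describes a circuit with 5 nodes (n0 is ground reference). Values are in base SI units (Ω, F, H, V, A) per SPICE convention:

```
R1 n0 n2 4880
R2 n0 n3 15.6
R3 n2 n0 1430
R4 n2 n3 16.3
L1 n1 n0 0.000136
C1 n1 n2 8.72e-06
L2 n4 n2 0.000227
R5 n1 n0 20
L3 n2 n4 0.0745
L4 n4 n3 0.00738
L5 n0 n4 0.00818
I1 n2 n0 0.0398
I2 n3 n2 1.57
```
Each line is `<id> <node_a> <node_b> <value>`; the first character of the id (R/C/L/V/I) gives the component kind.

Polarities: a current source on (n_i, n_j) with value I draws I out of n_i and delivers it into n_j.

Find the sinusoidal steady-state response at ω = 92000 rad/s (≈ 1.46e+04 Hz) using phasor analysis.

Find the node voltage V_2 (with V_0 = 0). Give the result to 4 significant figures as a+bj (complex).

MNA unknowns: 4 node voltages V₁..V_4
R1: Y=0.0002049+0.000j on G[0,2]
R2: Y=0.06410+0.000j on G[0,3]
R3: Y=0.0006993+0.000j on G[2,0]
R4: Y=0.06135+0.000j on G[2,3]
L1: Y=0.000-0.07992j on G[1,0]
C1: Y=0.000+0.8022j on G[1,2]
L2: Y=0.000-0.04788j on G[4,2]
R5: Y=0.05000+0.000j on G[1,0]
L3: Y=0.000-0.0001459j on G[2,4]
L4: Y=0.000-0.001473j on G[4,3]
L5: Y=0.000-0.001329j on G[0,4]
I1: z[2]−=0.0398, z[0]+=0.0398
I2: z[3]−=1.57, z[2]+=1.57
solve → V1=4.509+4.873j, V2=4.363+4.107j, V3=-10.36+1.842j, V4=3.823+3.934j

4.363+4.107j V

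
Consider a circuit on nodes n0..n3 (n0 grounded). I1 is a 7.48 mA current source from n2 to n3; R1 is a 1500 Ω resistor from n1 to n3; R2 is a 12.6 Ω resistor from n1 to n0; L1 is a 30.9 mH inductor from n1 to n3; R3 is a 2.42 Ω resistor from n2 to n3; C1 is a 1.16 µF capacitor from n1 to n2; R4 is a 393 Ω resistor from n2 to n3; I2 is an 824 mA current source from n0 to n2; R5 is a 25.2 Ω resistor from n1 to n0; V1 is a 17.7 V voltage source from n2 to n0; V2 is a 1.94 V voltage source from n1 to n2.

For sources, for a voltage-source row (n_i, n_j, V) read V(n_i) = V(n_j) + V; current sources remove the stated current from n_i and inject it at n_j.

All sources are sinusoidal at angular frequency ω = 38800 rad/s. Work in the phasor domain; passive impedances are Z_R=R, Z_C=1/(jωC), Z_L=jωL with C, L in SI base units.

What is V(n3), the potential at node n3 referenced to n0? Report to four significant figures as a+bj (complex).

Element admittances at ω=38800 rad/s:
  I1: injects 0.00748 A into n3 (from n2)
  Y(R1) = 0.0006667+0.000j S between n1,n3
  Y(R2) = 0.07937+0.000j S between n1,n0
  Y(L1) = 0.000-0.0008341j S between n1,n3
  Y(R3) = 0.4132+0.000j S between n2,n3
  Y(C1) = 0.000+0.04501j S between n1,n2
  Y(R4) = 0.002545+0.000j S between n2,n3
  I2: injects 0.824 A into n2 (from n0)
  Y(R5) = 0.03968+0.000j S between n1,n0
  V1: constraint V(n2)−V(n0) = 17.7
  V2: constraint V(n1)−V(n2) = 1.94
Assemble and solve the 5×5 MNA system:
  V(n1)=19.64+0.000j  V(n2)=17.70+0.000j  V(n3)=17.72-0.003843j
  i(V1)=-1.514+0.000j  i(V2)=-2.339-0.08572j

17.72-0.003843j V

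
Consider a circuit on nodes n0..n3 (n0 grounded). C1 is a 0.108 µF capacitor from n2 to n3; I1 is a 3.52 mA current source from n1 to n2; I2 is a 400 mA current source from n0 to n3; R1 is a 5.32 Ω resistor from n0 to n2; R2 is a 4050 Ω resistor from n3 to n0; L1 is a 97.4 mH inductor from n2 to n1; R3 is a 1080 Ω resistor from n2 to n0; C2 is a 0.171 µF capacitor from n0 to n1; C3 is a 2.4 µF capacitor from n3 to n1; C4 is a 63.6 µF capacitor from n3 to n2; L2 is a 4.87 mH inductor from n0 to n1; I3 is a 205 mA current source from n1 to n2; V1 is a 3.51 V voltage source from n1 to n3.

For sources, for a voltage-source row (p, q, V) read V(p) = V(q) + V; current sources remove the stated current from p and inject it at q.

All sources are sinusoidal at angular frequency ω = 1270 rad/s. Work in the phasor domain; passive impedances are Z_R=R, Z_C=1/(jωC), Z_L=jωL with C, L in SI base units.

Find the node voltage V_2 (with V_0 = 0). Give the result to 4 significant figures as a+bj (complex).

-1.109-1.956j V

Element admittances at ω=1270 rad/s:
  Y(C1) = 0.000+0.0001372j S between n2,n3
  I1: injects 0.00352 A into n2 (from n1)
  I2: injects 0.4 A into n3 (from n0)
  Y(R1) = 0.1880+0.000j S between n0,n2
  Y(R2) = 0.0002469+0.000j S between n3,n0
  Y(L1) = 0.000-0.008084j S between n2,n1
  Y(R3) = 0.0009259+0.000j S between n2,n0
  Y(C2) = 0.000+0.0002172j S between n0,n1
  Y(C3) = 0.000+0.003048j S between n3,n1
  Y(C4) = 0.000+0.08077j S between n3,n2
  Y(L2) = 0.000-0.1617j S between n0,n1
  I3: injects 0.205 A into n2 (from n1)
  V1: constraint V(n1)−V(n3) = 3.51
Assemble and solve the 4×4 MNA system:
  V(n1)=-2.282+3.783j  V(n2)=-1.109-1.956j  V(n3)=-5.792+3.783j
  i(V1)=-0.8658-0.3887j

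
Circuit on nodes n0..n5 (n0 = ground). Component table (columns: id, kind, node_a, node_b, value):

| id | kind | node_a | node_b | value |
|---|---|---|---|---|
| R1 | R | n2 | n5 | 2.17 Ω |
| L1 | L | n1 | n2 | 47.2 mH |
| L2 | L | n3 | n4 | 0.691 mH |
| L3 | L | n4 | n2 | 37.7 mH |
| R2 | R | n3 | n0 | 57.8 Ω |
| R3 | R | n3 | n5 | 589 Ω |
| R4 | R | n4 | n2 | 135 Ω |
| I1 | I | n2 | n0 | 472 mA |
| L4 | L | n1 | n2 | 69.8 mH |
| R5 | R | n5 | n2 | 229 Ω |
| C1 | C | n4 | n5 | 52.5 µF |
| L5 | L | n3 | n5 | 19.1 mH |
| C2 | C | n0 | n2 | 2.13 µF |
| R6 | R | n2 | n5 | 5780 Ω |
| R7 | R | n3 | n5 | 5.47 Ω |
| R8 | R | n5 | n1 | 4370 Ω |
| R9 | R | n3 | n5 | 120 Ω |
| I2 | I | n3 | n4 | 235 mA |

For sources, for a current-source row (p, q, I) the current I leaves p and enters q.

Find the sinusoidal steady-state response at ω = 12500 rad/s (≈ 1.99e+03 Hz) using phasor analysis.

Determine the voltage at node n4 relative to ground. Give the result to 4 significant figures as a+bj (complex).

Apply KCL at each of the 5 non-ground nodes and solve the resulting linear system.
Node n1: branches {L1, L4, R8} → V_1 = -7.459+13.03j
Node n2: branches {R1, L1, L3, R4, I1, L4, R5, C2, R6} → V_2 = -7.494+13.01j
Node n3: branches {L2, R2, R3, L5, R7, R9, I2} → V_3 = -7.256+11.53j
Node n4: branches {L2, L3, R4, C1, I2} → V_4 = -7.210+12.39j
Node n5: branches {R1, R3, R5, C1, L5, R6, R7, R8, R9} → V_5 = -7.226+12.60j

-7.210+12.39j V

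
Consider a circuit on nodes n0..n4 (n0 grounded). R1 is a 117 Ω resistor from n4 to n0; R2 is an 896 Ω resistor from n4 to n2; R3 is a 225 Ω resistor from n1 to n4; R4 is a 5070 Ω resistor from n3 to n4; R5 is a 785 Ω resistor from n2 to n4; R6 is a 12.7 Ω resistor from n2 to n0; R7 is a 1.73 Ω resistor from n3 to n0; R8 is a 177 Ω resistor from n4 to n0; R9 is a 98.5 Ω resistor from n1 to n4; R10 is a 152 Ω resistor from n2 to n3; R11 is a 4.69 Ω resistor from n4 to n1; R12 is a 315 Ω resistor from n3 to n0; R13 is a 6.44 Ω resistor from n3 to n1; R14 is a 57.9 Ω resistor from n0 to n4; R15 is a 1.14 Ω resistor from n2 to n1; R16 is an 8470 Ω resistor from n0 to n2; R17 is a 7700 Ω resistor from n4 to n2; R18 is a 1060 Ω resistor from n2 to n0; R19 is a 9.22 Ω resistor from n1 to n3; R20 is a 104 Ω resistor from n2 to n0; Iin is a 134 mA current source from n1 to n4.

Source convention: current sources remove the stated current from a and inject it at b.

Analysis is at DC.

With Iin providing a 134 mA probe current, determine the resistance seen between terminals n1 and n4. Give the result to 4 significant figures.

R_eq = 3.867 Ω

Element admittances at DC:
  Y(R1) = 0.008547 S between n4,n0
  Y(R2) = 0.001116 S between n4,n2
  Y(R3) = 0.004444 S between n1,n4
  Y(R4) = 0.0001972 S between n3,n4
  Y(R5) = 0.001274 S between n2,n4
  Y(R6) = 0.07874 S between n2,n0
  Y(R7) = 0.5780 S between n3,n0
  Y(R8) = 0.005650 S between n4,n0
  Y(R9) = 0.01015 S between n1,n4
  Y(R10) = 0.006579 S between n2,n3
  Y(R11) = 0.2132 S between n4,n1
  Y(R12) = 0.003175 S between n3,n0
  Y(R13) = 0.1553 S between n3,n1
  Y(R14) = 0.01727 S between n0,n4
  Y(R15) = 0.8772 S between n2,n1
  Y(R16) = 0.0001181 S between n0,n2
  Y(R17) = 0.0001299 S between n4,n2
  Y(R18) = 0.0009434 S between n2,n0
  Y(R19) = 0.1085 S between n1,n3
  Y(R20) = 0.009615 S between n2,n0
  Iin: injects 0.134 A into n4 (from n1)
Assemble and solve the 4×4 MNA system:
  V(n1)=-0.05567  V(n2)=-0.04897  V(n3)=-0.01751  V(n4)=0.4626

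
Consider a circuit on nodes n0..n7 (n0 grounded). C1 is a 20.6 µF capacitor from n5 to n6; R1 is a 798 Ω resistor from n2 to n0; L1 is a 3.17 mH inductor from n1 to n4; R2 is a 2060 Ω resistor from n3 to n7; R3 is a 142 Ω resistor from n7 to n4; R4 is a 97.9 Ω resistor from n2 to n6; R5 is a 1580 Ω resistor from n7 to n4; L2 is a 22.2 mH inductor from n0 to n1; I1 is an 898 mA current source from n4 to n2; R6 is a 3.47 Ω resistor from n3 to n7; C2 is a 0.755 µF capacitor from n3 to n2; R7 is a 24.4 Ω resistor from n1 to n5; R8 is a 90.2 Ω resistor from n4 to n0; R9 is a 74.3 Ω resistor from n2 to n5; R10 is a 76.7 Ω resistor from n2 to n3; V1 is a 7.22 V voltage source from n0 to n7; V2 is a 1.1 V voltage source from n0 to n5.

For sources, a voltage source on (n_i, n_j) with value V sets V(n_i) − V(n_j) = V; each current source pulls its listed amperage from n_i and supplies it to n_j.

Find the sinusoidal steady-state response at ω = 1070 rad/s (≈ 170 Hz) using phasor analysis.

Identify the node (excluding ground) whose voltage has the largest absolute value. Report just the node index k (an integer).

2

Element admittances at ω=1070 rad/s:
  Y(C1) = 0.000+0.02204j S between n5,n6
  Y(R1) = 0.001253+0.000j S between n2,n0
  Y(L1) = 0.000-0.2948j S between n1,n4
  Y(R2) = 0.0004854+0.000j S between n3,n7
  Y(R3) = 0.007042+0.000j S between n7,n4
  Y(R4) = 0.01021+0.000j S between n2,n6
  Y(R5) = 0.0006329+0.000j S between n7,n4
  Y(L2) = 0.000-0.04210j S between n0,n1
  I1: injects 0.898 A into n2 (from n4)
  Y(R6) = 0.2882+0.000j S between n3,n7
  Y(C2) = 0.000+0.0008078j S between n3,n2
  Y(R7) = 0.04098+0.000j S between n1,n5
  Y(R8) = 0.01109+0.000j S between n4,n0
  Y(R9) = 0.01346+0.000j S between n2,n5
  Y(R10) = 0.01304+0.000j S between n2,n3
  V1: constraint V(n0)−V(n7) = 7.22
  V2: constraint V(n0)−V(n5) = 1.1
Assemble and solve the 9×9 MNA system:
  V(n1)=-11.40-7.260j  V(n2)=21.62-3.086j  V(n3)=-5.966-0.05950j  V(n4)=-12.02-9.728j  V(n5)=-1.100+0.000j  V(n6)=1.739-9.212j  V(n7)=-7.220+0.000j
  i(V1)=-0.3252+0.09184j  i(V2)=-0.08658+0.2765j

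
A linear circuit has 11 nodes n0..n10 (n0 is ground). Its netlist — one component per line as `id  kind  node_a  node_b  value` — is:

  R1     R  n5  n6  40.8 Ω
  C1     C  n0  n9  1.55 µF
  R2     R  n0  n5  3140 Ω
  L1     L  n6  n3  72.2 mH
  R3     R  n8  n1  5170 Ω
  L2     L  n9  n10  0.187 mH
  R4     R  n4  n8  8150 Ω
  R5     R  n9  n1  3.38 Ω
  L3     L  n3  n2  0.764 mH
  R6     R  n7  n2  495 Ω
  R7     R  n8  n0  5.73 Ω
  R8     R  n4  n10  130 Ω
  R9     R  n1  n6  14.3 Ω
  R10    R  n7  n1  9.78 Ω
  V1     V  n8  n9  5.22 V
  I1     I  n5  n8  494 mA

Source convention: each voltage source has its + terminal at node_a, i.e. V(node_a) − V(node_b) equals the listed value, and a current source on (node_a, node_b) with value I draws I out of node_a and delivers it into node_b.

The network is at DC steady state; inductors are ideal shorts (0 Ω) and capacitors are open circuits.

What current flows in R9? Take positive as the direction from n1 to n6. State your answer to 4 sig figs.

0.4701 A

MNA unknowns: 10 node voltages V₁..V_10 plus 4 source currents (L1, L2, L3, V1)
R1: Y=0.02451 on G[5,6]
C1: Y=0.000 on G[0,9]
R2: Y=0.0003185 on G[0,5]
L1: row V6−V3=0, i_L1 at 6,3
R3: Y=0.0001934 on G[8,1]
L2: row V9−V10=0, i_L2 at 9,10
R4: Y=0.0001227 on G[4,8]
R5: Y=0.2959 on G[9,1]
L3: row V3−V2=0, i_L3 at 3,2
R6: Y=0.002020 on G[7,2]
R7: Y=0.1745 on G[8,0]
R8: Y=0.007692 on G[4,10]
R9: Y=0.06993 on G[1,6]
R10: Y=0.1022 on G[7,1]
V1: row V8−V9=5.22, i_V1 at 8,9
I1: z[5]−=0.494, z[8]+=0.494
solve → V1=-6.789, V2=-13.51, V3=-13.51, V4=-5.077, V5=-33.23, V6=-13.51, V7=-6.919, V8=0.06065, V9=-5.159, V10=-5.159
aux → i_L1=-0.01332, i_L2=-0.0006304, i_L3=-0.01332, i_V1=0.4815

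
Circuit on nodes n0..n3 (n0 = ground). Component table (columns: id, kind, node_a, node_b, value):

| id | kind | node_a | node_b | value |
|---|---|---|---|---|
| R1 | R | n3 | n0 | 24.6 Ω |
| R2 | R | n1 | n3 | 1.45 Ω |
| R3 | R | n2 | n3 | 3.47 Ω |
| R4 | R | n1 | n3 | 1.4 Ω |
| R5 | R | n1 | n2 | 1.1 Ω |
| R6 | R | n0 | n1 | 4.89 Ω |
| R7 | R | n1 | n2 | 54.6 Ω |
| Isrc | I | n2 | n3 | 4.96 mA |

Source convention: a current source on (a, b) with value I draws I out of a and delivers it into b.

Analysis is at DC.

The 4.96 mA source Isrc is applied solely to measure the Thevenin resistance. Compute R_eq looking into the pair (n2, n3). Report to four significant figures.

R_eq = 1.174 Ω

Apply KCL at each of the 3 non-ground nodes and solve the resulting linear system.
Node n1: branches {R2, R4, R5, R6, R7} → V_1 = -0.0003785
Node n2: branches {R3, R5, R7, Isrc} → V_2 = -0.003918
Node n3: branches {R1, R2, R3, R4, Isrc} → V_3 = 0.001904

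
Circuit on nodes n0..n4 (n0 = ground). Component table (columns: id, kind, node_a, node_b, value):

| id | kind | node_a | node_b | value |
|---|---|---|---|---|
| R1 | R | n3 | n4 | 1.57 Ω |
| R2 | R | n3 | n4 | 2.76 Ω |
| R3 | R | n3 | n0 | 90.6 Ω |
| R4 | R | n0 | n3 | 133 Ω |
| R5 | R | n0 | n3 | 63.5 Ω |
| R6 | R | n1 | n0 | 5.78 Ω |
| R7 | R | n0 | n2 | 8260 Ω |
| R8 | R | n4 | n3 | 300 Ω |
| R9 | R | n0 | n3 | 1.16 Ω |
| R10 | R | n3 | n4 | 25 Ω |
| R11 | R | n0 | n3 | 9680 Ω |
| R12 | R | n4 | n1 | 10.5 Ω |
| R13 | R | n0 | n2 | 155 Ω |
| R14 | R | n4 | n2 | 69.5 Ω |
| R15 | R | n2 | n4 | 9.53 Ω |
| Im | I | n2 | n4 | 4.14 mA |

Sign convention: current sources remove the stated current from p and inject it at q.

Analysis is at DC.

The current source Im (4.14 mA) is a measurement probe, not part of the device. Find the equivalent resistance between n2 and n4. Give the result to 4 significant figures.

R_eq = 7.948 Ω

MNA unknowns: 4 node voltages V₁..V_4
R1: Y=0.6369 on G[3,4]
R2: Y=0.3623 on G[3,4]
R3: Y=0.01104 on G[3,0]
R4: Y=0.007519 on G[0,3]
R5: Y=0.01575 on G[0,3]
R6: Y=0.1730 on G[1,0]
R7: Y=0.0001211 on G[0,2]
R8: Y=0.003333 on G[4,3]
R9: Y=0.8621 on G[0,3]
R10: Y=0.04000 on G[3,4]
R11: Y=0.0001033 on G[0,3]
R12: Y=0.09524 on G[4,1]
R13: Y=0.006452 on G[0,2]
R14: Y=0.01439 on G[4,2]
R15: Y=0.1049 on G[2,4]
Im: z[2]−=0.00414, z[4]+=0.00414
solve → V1=0.0001396, V2=-0.03251, V3=0.0002114, V4=0.0003932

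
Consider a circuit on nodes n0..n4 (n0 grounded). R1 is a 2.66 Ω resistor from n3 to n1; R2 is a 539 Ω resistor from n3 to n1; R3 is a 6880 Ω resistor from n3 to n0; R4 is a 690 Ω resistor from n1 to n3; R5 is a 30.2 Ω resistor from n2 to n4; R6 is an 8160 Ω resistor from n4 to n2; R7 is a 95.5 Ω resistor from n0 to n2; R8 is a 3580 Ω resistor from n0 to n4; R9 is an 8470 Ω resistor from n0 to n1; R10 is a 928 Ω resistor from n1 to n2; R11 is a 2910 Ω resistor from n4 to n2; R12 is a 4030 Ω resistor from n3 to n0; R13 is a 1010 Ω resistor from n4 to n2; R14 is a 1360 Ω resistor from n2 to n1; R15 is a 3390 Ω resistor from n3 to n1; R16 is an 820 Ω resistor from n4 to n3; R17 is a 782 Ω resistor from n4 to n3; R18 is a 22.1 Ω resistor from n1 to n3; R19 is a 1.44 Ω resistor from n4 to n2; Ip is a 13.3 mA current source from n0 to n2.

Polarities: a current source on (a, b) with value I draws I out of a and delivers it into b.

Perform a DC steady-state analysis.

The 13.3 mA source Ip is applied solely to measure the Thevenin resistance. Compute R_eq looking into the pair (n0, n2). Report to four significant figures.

Element admittances at DC:
  Y(R1) = 0.3759 S between n3,n1
  Y(R2) = 0.001855 S between n3,n1
  Y(R3) = 0.0001453 S between n3,n0
  Y(R4) = 0.001449 S between n1,n3
  Y(R5) = 0.03311 S between n2,n4
  Y(R6) = 0.0001225 S between n4,n2
  Y(R7) = 0.01047 S between n0,n2
  Y(R8) = 0.0002793 S between n0,n4
  Y(R9) = 0.0001181 S between n0,n1
  Y(R10) = 0.001078 S between n1,n2
  Y(R11) = 0.0003436 S between n4,n2
  Y(R12) = 0.0002481 S between n3,n0
  Y(R13) = 0.0009901 S between n4,n2
  Y(R14) = 0.0007353 S between n2,n1
  Y(R15) = 0.0002950 S between n3,n1
  Y(R16) = 0.001220 S between n4,n3
  Y(R17) = 0.001279 S between n4,n3
  Y(R18) = 0.04525 S between n1,n3
  Y(R19) = 0.6944 S between n4,n2
  Ip: injects 0.0133 A into n2 (from n0)
Assemble and solve the 4×4 MNA system:
  V(n1)=1.061  V(n2)=1.187  V(n3)=1.060  V(n4)=1.186

R_eq = 89.23 Ω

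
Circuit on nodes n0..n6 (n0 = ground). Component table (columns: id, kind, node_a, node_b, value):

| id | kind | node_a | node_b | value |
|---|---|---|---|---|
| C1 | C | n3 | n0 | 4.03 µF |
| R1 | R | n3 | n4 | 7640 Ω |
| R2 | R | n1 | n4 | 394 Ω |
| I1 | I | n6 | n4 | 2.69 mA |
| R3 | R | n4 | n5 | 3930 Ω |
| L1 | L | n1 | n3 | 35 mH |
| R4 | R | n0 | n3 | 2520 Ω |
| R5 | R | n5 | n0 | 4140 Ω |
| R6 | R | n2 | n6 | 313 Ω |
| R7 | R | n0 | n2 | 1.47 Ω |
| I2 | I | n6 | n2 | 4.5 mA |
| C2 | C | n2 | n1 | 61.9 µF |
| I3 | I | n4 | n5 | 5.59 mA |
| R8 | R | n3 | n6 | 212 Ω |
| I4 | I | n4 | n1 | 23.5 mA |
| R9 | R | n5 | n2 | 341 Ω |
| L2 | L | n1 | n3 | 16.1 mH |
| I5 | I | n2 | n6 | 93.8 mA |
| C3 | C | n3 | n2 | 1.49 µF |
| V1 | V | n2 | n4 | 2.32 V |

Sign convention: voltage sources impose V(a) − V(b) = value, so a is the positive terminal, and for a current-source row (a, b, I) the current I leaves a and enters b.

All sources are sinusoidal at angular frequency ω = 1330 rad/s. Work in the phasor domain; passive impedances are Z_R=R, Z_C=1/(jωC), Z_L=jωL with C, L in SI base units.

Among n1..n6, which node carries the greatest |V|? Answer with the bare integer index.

6

MNA unknowns: 6 node voltages V₁..V_6 plus 1 source current (V1)
C1: Y=0.000+0.005360j on G[3,0]
R1: Y=0.0001309+0.000j on G[3,4]
R2: Y=0.002538+0.000j on G[1,4]
I1: z[6]−=0.00269, z[4]+=0.00269
R3: Y=0.0002545+0.000j on G[4,5]
L1: Y=0.000-0.02148j on G[1,3]
R4: Y=0.0003968+0.000j on G[0,3]
R5: Y=0.0002415+0.000j on G[5,0]
R6: Y=0.003195+0.000j on G[2,6]
R7: Y=0.6803+0.000j on G[0,2]
I2: z[6]−=0.0045, z[2]+=0.0045
C2: Y=0.000+0.08233j on G[2,1]
I3: z[4]−=0.00559, z[5]+=0.00559
R8: Y=0.004717+0.000j on G[3,6]
I4: z[4]−=0.0235, z[1]+=0.0235
R9: Y=0.002933+0.000j on G[5,2]
L2: Y=0.000-0.04670j on G[1,3]
I5: z[2]−=0.0938, z[6]+=0.0938
C3: Y=0.000+0.001982j on G[3,2]
V1: row V2−V4=2.32, i_V1 at 2,4
solve → V1=0.02466-0.8284j, V2=-0.001206-0.0001411j, V3=0.02426-0.08566j, V4=-2.321-0.0001411j, V5=1.457-0.0001312j, V6=10.96-0.05113j
aux → i_V1=0.01918+0.002113j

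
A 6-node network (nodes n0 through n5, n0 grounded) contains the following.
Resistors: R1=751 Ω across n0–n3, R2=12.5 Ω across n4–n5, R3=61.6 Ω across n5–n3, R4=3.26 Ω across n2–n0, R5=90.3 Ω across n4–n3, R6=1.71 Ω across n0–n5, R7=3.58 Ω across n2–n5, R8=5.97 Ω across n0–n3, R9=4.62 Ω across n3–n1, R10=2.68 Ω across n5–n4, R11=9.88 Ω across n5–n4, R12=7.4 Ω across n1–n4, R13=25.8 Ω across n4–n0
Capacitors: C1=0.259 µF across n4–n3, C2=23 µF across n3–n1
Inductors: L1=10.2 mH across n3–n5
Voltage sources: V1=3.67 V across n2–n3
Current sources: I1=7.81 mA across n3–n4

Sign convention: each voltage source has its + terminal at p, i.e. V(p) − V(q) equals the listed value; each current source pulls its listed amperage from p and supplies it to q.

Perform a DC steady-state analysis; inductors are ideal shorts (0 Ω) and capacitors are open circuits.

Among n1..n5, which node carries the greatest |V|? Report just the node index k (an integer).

Element admittances at DC:
  Y(R1) = 0.001332 S between n0,n3
  Y(R2) = 0.08000 S between n4,n5
  Y(R3) = 0.01623 S between n5,n3
  Y(R4) = 0.3067 S between n2,n0
  Y(C1) = 0.000 S between n4,n3
  L1: short n3↔n5 (DC inductor)
  Y(R5) = 0.01107 S between n4,n3
  Y(R6) = 0.5848 S between n0,n5
  Y(R7) = 0.2793 S between n2,n5
  Y(R8) = 0.1675 S between n0,n3
  Y(R9) = 0.2165 S between n3,n1
  Y(C2) = 0.000 S between n3,n1
  Y(R10) = 0.3731 S between n5,n4
  Y(R11) = 0.1012 S between n5,n4
  Y(R12) = 0.1351 S between n1,n4
  Y(R13) = 0.03876 S between n4,n0
  V1: constraint V(n2)−V(n3) = 3.67
  I1: injects 0.00781 A into n4 (from n3)
Assemble and solve the 7×7 MNA system:
  V(n1)=-1.000  V(n2)=2.643  V(n3)=-1.027  V(n4)=-0.9574  V(n5)=-1.027
  i(L1)=-1.664  i(V1)=-1.836

2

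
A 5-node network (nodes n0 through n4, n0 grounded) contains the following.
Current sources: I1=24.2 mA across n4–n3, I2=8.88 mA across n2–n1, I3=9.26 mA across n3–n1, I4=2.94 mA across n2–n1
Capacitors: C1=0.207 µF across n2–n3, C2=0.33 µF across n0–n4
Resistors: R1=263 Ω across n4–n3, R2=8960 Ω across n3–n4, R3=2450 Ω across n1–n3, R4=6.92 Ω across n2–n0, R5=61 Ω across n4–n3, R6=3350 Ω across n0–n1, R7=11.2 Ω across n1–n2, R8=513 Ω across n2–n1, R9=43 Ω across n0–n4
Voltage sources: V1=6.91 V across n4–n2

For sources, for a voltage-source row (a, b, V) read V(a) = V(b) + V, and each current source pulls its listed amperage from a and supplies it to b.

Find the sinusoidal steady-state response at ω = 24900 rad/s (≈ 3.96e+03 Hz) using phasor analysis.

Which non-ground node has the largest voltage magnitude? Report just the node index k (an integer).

Element admittances at ω=24900 rad/s:
  I1: injects 0.0242 A into n3 (from n4)
  Y(C1) = 0.000+0.005154j S between n2,n3
  Y(R1) = 0.003802+0.000j S between n4,n3
  I2: injects 0.00888 A into n1 (from n2)
  Y(R2) = 0.0001116+0.000j S between n3,n4
  I3: injects 0.00926 A into n1 (from n3)
  Y(R3) = 0.0004082+0.000j S between n1,n3
  Y(R4) = 0.1445+0.000j S between n2,n0
  Y(R5) = 0.01639+0.000j S between n4,n3
  Y(R6) = 0.0002985+0.000j S between n0,n1
  Y(R7) = 0.08929+0.000j S between n1,n2
  Y(C2) = 0.000+0.008217j S between n0,n4
  Y(R8) = 0.001949+0.000j S between n2,n1
  I4: injects 0.00294 A into n1 (from n2)
  Y(R9) = 0.02326+0.000j S between n0,n4
  V1: constraint V(n4)−V(n2) = 6.91
Assemble and solve the 5×5 MNA system:
  V(n1)=-0.7071-0.2972j  V(n2)=-0.9708-0.2904j  V(n3)=6.092-2.048j  V(n4)=5.939-0.2904j
  i(V1)=-0.1616-0.07774j

3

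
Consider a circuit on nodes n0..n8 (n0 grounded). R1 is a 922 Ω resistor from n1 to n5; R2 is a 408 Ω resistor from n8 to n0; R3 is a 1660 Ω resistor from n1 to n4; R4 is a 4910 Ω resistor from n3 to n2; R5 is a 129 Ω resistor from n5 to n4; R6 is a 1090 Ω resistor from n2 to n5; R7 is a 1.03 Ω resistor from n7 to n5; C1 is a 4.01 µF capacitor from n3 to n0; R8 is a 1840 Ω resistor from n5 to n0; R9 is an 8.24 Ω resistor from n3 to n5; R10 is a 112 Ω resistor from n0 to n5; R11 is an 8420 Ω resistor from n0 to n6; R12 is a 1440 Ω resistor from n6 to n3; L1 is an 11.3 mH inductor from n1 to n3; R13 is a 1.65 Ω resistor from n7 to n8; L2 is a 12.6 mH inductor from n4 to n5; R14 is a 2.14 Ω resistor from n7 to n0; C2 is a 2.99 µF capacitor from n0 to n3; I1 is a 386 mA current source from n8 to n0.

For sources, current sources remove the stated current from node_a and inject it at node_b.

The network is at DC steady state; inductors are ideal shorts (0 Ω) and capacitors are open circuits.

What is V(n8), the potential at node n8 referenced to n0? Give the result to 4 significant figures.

-1.433 V

MNA unknowns: 8 node voltages V₁..V_8 plus 2 source currents (L1, L2)
R1: Y=0.001085 on G[1,5]
R2: Y=0.002451 on G[8,0]
R3: Y=0.0006024 on G[1,4]
R4: Y=0.0002037 on G[3,2]
R5: Y=0.007752 on G[5,4]
R6: Y=0.0009174 on G[2,5]
R7: Y=0.9709 on G[7,5]
C1: Y=0.000 on G[3,0]
R8: Y=0.0005435 on G[5,0]
R9: Y=0.1214 on G[3,5]
R10: Y=0.008929 on G[0,5]
R11: Y=0.0001188 on G[0,6]
R12: Y=0.0006944 on G[6,3]
L1: row V1−V3=0, i_L1 at 1,3
R13: Y=0.6061 on G[7,8]
L2: row V4−V5=0, i_L2 at 4,5
R14: Y=0.4673 on G[7,0]
C2: Y=0.000 on G[0,3]
I1: z[8]−=0.386, z[0]+=0.386
solve → V1=-0.7938, V2=-0.7943, V3=-0.7938, V4=-0.7944, V5=-0.7944, V6=-0.6778, V7=-0.8022, V8=-1.433
aux → i_L1=-1.102e-06, i_L2=3.936e-07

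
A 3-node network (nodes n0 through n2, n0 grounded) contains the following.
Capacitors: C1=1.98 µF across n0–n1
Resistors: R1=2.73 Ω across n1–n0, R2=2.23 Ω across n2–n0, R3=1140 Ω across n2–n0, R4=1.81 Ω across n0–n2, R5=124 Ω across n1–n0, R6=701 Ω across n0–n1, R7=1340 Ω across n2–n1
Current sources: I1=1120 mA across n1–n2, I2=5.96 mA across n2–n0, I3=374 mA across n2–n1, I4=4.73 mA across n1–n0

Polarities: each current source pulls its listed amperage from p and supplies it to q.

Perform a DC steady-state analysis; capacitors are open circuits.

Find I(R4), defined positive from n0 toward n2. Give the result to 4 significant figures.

-0.4070 A

Apply KCL at each of the 2 non-ground nodes and solve the resulting linear system.
Node n1: branches {C1, R1, I1, R5, I3, R6, R7, I4} → V_1 = -1.992
Node n2: branches {I1, I2, R2, R3, R4, I3, R7} → V_2 = 0.7367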